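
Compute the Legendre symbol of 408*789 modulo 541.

By multiplicativity, (408·789/541) = (408/541)·(789/541).
First factor (408/541):
(408/541)
  = -(51/541)    [541 ≡ 5 mod 8 ⇒ (2/541)^3 = -1]
  = -(541/51)    [QR: 541 ≡ 1 mod 4, sign kept]
  = -(31/51)    [541 ≡ 31 mod 51]
  = (51/31)    [QR: both ≡ 3 mod 4, sign flips]
  = (20/31)    [51 ≡ 20 mod 31]
  = (5/31)    [31 ≡ 7 mod 8 ⇒ (2/31)^2 = +1]
  = (31/5)    [QR: 5 ≡ 1 mod 4, sign kept]
  = (1/5)    [31 ≡ 1 mod 5]
  = 1    [(1/5) = 1]
Second factor (789/541):
(789/541)
  = (248/541)    [789 ≡ 248 mod 541]
  = -(31/541)    [541 ≡ 5 mod 8 ⇒ (2/541)^3 = -1]
  = -(541/31)    [QR: 541 ≡ 1 mod 4, sign kept]
  = -(14/31)    [541 ≡ 14 mod 31]
  = -(7/31)    [31 ≡ 7 mod 8 ⇒ (2/31) = +1]
  = (31/7)    [QR: both ≡ 3 mod 4, sign flips]
  = (3/7)    [31 ≡ 3 mod 7]
  = -(7/3)    [QR: both ≡ 3 mod 4, sign flips]
  = -(1/3)    [7 ≡ 1 mod 3]
  = -1    [(1/3) = 1]
Product: (1)·(-1) = -1.

-1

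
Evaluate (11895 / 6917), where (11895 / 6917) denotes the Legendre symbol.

-1

Reduce the numerator: 11895 ≡ 4978 (mod 6917), so (11895 / 6917) = (4978 / 6917).
Factor out 2: 4978 = 2·2489. Since 6917 ≡ 5 (mod 8), (2 / 6917) = -1. Now have -(2489 / 6917).
2489 ≡ 1 (mod 4), so quadratic reciprocity gives (2489 / 6917) = (6917 / 2489). Reduce: 6917 ≡ 1939 (mod 2489). Now have -(1939 / 2489).
2489 ≡ 1 (mod 4), so quadratic reciprocity gives (1939 / 2489) = (2489 / 1939). Reduce: 2489 ≡ 550 (mod 1939). Now have -(550 / 1939).
Factor out 2: 550 = 2·275. Since 1939 ≡ 3 (mod 8), (2 / 1939) = -1. Now have (275 / 1939).
Both 275 ≡ 3 and 1939 ≡ 3 (mod 4), so reciprocity gives (275 / 1939) = -(1939 / 275). Reduce: 1939 ≡ 14 (mod 275). Now have -(14 / 275).
Factor out 2: 14 = 2·7. Since 275 ≡ 3 (mod 8), (2 / 275) = -1. Now have (7 / 275).
Both 7 ≡ 3 and 275 ≡ 3 (mod 4), so reciprocity gives (7 / 275) = -(275 / 7). Reduce: 275 ≡ 2 (mod 7). Now have -(2 / 7).
Factor out 2: 2 = 2. Since 7 ≡ 7 (mod 8), (2 / 7) = +1. Now have -(1 / 7).
(1 / 7) = 1. Collecting the sign factors: -1.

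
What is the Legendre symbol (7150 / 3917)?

Reduce the numerator: 7150 ≡ 3233 (mod 3917), so (7150 / 3917) = (3233 / 3917).
3233 ≡ 1 (mod 4), so quadratic reciprocity gives (3233 / 3917) = (3917 / 3233). Reduce: 3917 ≡ 684 (mod 3233). Now have (684 / 3233).
Factor out 2: 684 = 2^2·171. Since 3233 ≡ 1 (mod 8), (2 / 3233) = +1, and (2 / 3233)^2 = +1. Now have (171 / 3233).
3233 ≡ 1 (mod 4), so quadratic reciprocity gives (171 / 3233) = (3233 / 171). Reduce: 3233 ≡ 155 (mod 171). Now have (155 / 171).
Both 155 ≡ 3 and 171 ≡ 3 (mod 4), so reciprocity gives (155 / 171) = -(171 / 155). Reduce: 171 ≡ 16 (mod 155). Now have -(16 / 155).
Factor out 2: 16 = 2^4. Since 155 ≡ 3 (mod 8), (2 / 155) = -1, and (2 / 155)^4 = +1. Now have -(1 / 155).
(1 / 155) = 1. Collecting the sign factors: -1.

-1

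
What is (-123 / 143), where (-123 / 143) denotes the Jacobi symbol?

(-123 / 143)
  = (20 / 143)    [-123 ≡ 20 mod 143]
  = (5 / 143)    [143 ≡ 7 mod 8 ⇒ (2 / 143)^2 = +1]
  = (143 / 5)    [QR: 5 ≡ 1 mod 4, sign kept]
  = (3 / 5)    [143 ≡ 3 mod 5]
  = (5 / 3)    [QR: 5 ≡ 1 mod 4, sign kept]
  = (2 / 3)    [5 ≡ 2 mod 3]
  = -(1 / 3)    [3 ≡ 3 mod 8 ⇒ (2 / 3) = -1]
  = -1    [(1 / 3) = 1]

-1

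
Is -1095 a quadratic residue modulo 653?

yes

Reduce the numerator: -1095 ≡ 211 (mod 653), so (-1095/653) = (211/653).
653 ≡ 1 (mod 4), so quadratic reciprocity gives (211/653) = (653/211). Reduce: 653 ≡ 20 (mod 211). Now have (20/211).
Factor out 2: 20 = 2^2·5. Since 211 ≡ 3 (mod 8), (2/211) = -1, and (2/211)^2 = +1. Now have (5/211).
5 ≡ 1 (mod 4), so quadratic reciprocity gives (5/211) = (211/5). Reduce: 211 ≡ 1 (mod 5). Now have (1/5).
(1/5) = 1. Collecting the sign factors: 1.
(-1095/653) = 1, and 653 is prime, so -1095 is a quadratic residue mod 653.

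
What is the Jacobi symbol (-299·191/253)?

0

By multiplicativity, (-299·191/253) = (-299/253)·(191/253).
First factor (-299/253):
Reduce the numerator: -299 ≡ 207 (mod 253), so (-299/253) = (207/253).
253 ≡ 1 (mod 4), so quadratic reciprocity gives (207/253) = (253/207). Reduce: 253 ≡ 46 (mod 207). Now have (46/207).
Factor out 2: 46 = 2·23. Since 207 ≡ 7 (mod 8), (2/207) = +1. Now have (23/207).
Both 23 ≡ 3 and 207 ≡ 3 (mod 4), so reciprocity gives (23/207) = -(207/23). Reduce: 207 ≡ 0 (mod 23). Now have -(0/23).
The numerator is now 0 with denominator 23 > 1: the symbol is 0.
Second factor (191/253):
253 ≡ 1 (mod 4), so quadratic reciprocity gives (191/253) = (253/191). Reduce: 253 ≡ 62 (mod 191). Now have (62/191).
Factor out 2: 62 = 2·31. Since 191 ≡ 7 (mod 8), (2/191) = +1. Now have (31/191).
Both 31 ≡ 3 and 191 ≡ 3 (mod 4), so reciprocity gives (31/191) = -(191/31). Reduce: 191 ≡ 5 (mod 31). Now have -(5/31).
5 ≡ 1 (mod 4), so quadratic reciprocity gives (5/31) = (31/5). Reduce: 31 ≡ 1 (mod 5). Now have -(1/5).
(1/5) = 1. Collecting the sign factors: -1.
Product: (0)·(-1) = 0.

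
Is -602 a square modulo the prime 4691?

(-602|4691)
  = (4089|4691)    [-602 ≡ 4089 mod 4691]
  = (4691|4089)    [QR: 4089 ≡ 1 mod 4, sign kept]
  = (602|4089)    [4691 ≡ 602 mod 4089]
  = (301|4089)    [4089 ≡ 1 mod 8 ⇒ (2|4089) = +1]
  = (4089|301)    [QR: 301 ≡ 1 mod 4, sign kept]
  = (176|301)    [4089 ≡ 176 mod 301]
  = (11|301)    [301 ≡ 5 mod 8 ⇒ (2|301)^4 = +1]
  = (301|11)    [QR: 301 ≡ 1 mod 4, sign kept]
  = (4|11)    [301 ≡ 4 mod 11]
  = (1|11)    [11 ≡ 3 mod 8 ⇒ (2|11)^2 = +1]
  = 1    [(1|11) = 1]
(-602|4691) = 1, and 4691 is prime, so -602 is a quadratic residue mod 4691.

yes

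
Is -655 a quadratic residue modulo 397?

no

(-655|397)
  = (655|397)    [397 ≡ 1 mod 4 ⇒ (-1|397) = +1]
  = (258|397)    [655 ≡ 258 mod 397]
  = -(129|397)    [397 ≡ 5 mod 8 ⇒ (2|397) = -1]
  = -(397|129)    [QR: 129 ≡ 1 mod 4, sign kept]
  = -(10|129)    [397 ≡ 10 mod 129]
  = -(5|129)    [129 ≡ 1 mod 8 ⇒ (2|129) = +1]
  = -(129|5)    [QR: 5 ≡ 1 mod 4, sign kept]
  = -(4|5)    [129 ≡ 4 mod 5]
  = -(1|5)    [5 ≡ 5 mod 8 ⇒ (2|5)^2 = +1]
  = -1    [(1|5) = 1]
The Legendre symbol is -1, so x^2 ≡ -655 (mod 397) has no solution.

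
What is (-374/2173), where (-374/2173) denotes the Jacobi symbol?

Reduce the numerator: -374 ≡ 1799 (mod 2173), so (-374/2173) = (1799/2173).
2173 ≡ 1 (mod 4), so quadratic reciprocity gives (1799/2173) = (2173/1799). Reduce: 2173 ≡ 374 (mod 1799). Now have (374/1799).
Factor out 2: 374 = 2·187. Since 1799 ≡ 7 (mod 8), (2/1799) = +1. Now have (187/1799).
Both 187 ≡ 3 and 1799 ≡ 3 (mod 4), so reciprocity gives (187/1799) = -(1799/187). Reduce: 1799 ≡ 116 (mod 187). Now have -(116/187).
Factor out 2: 116 = 2^2·29. Since 187 ≡ 3 (mod 8), (2/187) = -1, and (2/187)^2 = +1. Now have -(29/187).
29 ≡ 1 (mod 4), so quadratic reciprocity gives (29/187) = (187/29). Reduce: 187 ≡ 13 (mod 29). Now have -(13/29).
13 ≡ 1 (mod 4), so quadratic reciprocity gives (13/29) = (29/13). Reduce: 29 ≡ 3 (mod 13). Now have -(3/13).
13 ≡ 1 (mod 4), so quadratic reciprocity gives (3/13) = (13/3). Reduce: 13 ≡ 1 (mod 3). Now have -(1/3).
(1/3) = 1. Collecting the sign factors: -1.

-1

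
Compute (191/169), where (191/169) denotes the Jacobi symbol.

1

(191/169)
  = (22/169)    [191 ≡ 22 mod 169]
  = (11/169)    [169 ≡ 1 mod 8 ⇒ (2/169) = +1]
  = (169/11)    [QR: 169 ≡ 1 mod 4, sign kept]
  = (4/11)    [169 ≡ 4 mod 11]
  = (1/11)    [11 ≡ 3 mod 8 ⇒ (2/11)^2 = +1]
  = 1    [(1/11) = 1]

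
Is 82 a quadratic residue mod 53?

yes

Reduce the numerator: 82 ≡ 29 (mod 53), so (82/53) = (29/53).
29 ≡ 1 (mod 4), so quadratic reciprocity gives (29/53) = (53/29). Reduce: 53 ≡ 24 (mod 29). Now have (24/29).
Factor out 2: 24 = 2^3·3. Since 29 ≡ 5 (mod 8), (2/29) = -1, and (2/29)^3 = -1. Now have -(3/29).
29 ≡ 1 (mod 4), so quadratic reciprocity gives (3/29) = (29/3). Reduce: 29 ≡ 2 (mod 3). Now have -(2/3).
Factor out 2: 2 = 2. Since 3 ≡ 3 (mod 8), (2/3) = -1. Now have (1/3).
(1/3) = 1. Collecting the sign factors: 1.
(82/53) = 1, and 53 is prime, so 82 is a quadratic residue mod 53.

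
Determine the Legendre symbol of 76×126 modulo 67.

By multiplicativity, (76·126/67) = (76/67)·(126/67).
First factor (76/67):
Reduce the numerator: 76 ≡ 9 (mod 67), so (76/67) = (9/67).
9 ≡ 1 (mod 4), so quadratic reciprocity gives (9/67) = (67/9). Reduce: 67 ≡ 4 (mod 9). Now have (4/9).
Factor out 2: 4 = 2^2. Since 9 ≡ 1 (mod 8), (2/9) = +1, and (2/9)^2 = +1. Now have (1/9).
(1/9) = 1. Collecting the sign factors: 1.
Second factor (126/67):
Reduce the numerator: 126 ≡ 59 (mod 67), so (126/67) = (59/67).
Both 59 ≡ 3 and 67 ≡ 3 (mod 4), so reciprocity gives (59/67) = -(67/59). Reduce: 67 ≡ 8 (mod 59). Now have -(8/59).
Factor out 2: 8 = 2^3. Since 59 ≡ 3 (mod 8), (2/59) = -1, and (2/59)^3 = -1. Now have (1/59).
(1/59) = 1. Collecting the sign factors: 1.
Product: (1)·(1) = 1.

1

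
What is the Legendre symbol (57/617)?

(57/617)
  = (617/57)    [QR: 57 ≡ 1 mod 4, sign kept]
  = (47/57)    [617 ≡ 47 mod 57]
  = (57/47)    [QR: 57 ≡ 1 mod 4, sign kept]
  = (10/47)    [57 ≡ 10 mod 47]
  = (5/47)    [47 ≡ 7 mod 8 ⇒ (2/47) = +1]
  = (47/5)    [QR: 5 ≡ 1 mod 4, sign kept]
  = (2/5)    [47 ≡ 2 mod 5]
  = -(1/5)    [5 ≡ 5 mod 8 ⇒ (2/5) = -1]
  = -1    [(1/5) = 1]

-1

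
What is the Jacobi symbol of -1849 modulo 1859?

(-1849 / 1859)
  = -(1849 / 1859)    [1859 ≡ 3 mod 4 ⇒ (-1 / 1859) = -1]
  = -(1859 / 1849)    [QR: 1849 ≡ 1 mod 4, sign kept]
  = -(10 / 1849)    [1859 ≡ 10 mod 1849]
  = -(5 / 1849)    [1849 ≡ 1 mod 8 ⇒ (2 / 1849) = +1]
  = -(1849 / 5)    [QR: 5 ≡ 1 mod 4, sign kept]
  = -(4 / 5)    [1849 ≡ 4 mod 5]
  = -(1 / 5)    [5 ≡ 5 mod 8 ⇒ (2 / 5)^2 = +1]
  = -1    [(1 / 5) = 1]

-1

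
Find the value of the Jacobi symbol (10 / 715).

(10 / 715)
  = -(5 / 715)    [715 ≡ 3 mod 8 ⇒ (2 / 715) = -1]
  = -(715 / 5)    [QR: 5 ≡ 1 mod 4, sign kept]
  = -(0 / 5)    [715 ≡ 0 mod 5]
  = 0    [numerator 0, gcd > 1]

0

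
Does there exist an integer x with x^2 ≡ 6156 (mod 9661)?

Factor out 2: 6156 = 2^2·1539. Since 9661 ≡ 5 (mod 8), (2|9661) = -1, and (2|9661)^2 = +1. Now have (1539|9661).
9661 ≡ 1 (mod 4), so quadratic reciprocity gives (1539|9661) = (9661|1539). Reduce: 9661 ≡ 427 (mod 1539). Now have (427|1539).
Both 427 ≡ 3 and 1539 ≡ 3 (mod 4), so reciprocity gives (427|1539) = -(1539|427). Reduce: 1539 ≡ 258 (mod 427). Now have -(258|427).
Factor out 2: 258 = 2·129. Since 427 ≡ 3 (mod 8), (2|427) = -1. Now have (129|427).
129 ≡ 1 (mod 4), so quadratic reciprocity gives (129|427) = (427|129). Reduce: 427 ≡ 40 (mod 129). Now have (40|129).
Factor out 2: 40 = 2^3·5. Since 129 ≡ 1 (mod 8), (2|129) = +1, and (2|129)^3 = +1. Now have (5|129).
5 ≡ 1 (mod 4), so quadratic reciprocity gives (5|129) = (129|5). Reduce: 129 ≡ 4 (mod 5). Now have (4|5).
Factor out 2: 4 = 2^2. Since 5 ≡ 5 (mod 8), (2|5) = -1, and (2|5)^2 = +1. Now have (1|5).
(1|5) = 1. Collecting the sign factors: 1.
The Legendre symbol is 1, so x^2 ≡ 6156 (mod 9661) has solution.

yes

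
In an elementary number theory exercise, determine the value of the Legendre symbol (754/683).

(754/683)
  = (71/683)    [754 ≡ 71 mod 683]
  = -(683/71)    [QR: both ≡ 3 mod 4, sign flips]
  = -(44/71)    [683 ≡ 44 mod 71]
  = -(11/71)    [71 ≡ 7 mod 8 ⇒ (2/71)^2 = +1]
  = (71/11)    [QR: both ≡ 3 mod 4, sign flips]
  = (5/11)    [71 ≡ 5 mod 11]
  = (11/5)    [QR: 5 ≡ 1 mod 4, sign kept]
  = (1/5)    [11 ≡ 1 mod 5]
  = 1    [(1/5) = 1]

1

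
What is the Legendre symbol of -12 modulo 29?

Reduce the numerator: -12 ≡ 17 (mod 29), so (-12/29) = (17/29).
17 ≡ 1 (mod 4), so quadratic reciprocity gives (17/29) = (29/17). Reduce: 29 ≡ 12 (mod 17). Now have (12/17).
Factor out 2: 12 = 2^2·3. Since 17 ≡ 1 (mod 8), (2/17) = +1, and (2/17)^2 = +1. Now have (3/17).
17 ≡ 1 (mod 4), so quadratic reciprocity gives (3/17) = (17/3). Reduce: 17 ≡ 2 (mod 3). Now have (2/3).
Factor out 2: 2 = 2. Since 3 ≡ 3 (mod 8), (2/3) = -1. Now have -(1/3).
(1/3) = 1. Collecting the sign factors: -1.

-1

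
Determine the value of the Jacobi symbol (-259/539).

0

Reduce the numerator: -259 ≡ 280 (mod 539), so (-259/539) = (280/539).
Factor out 2: 280 = 2^3·35. Since 539 ≡ 3 (mod 8), (2/539) = -1, and (2/539)^3 = -1. Now have -(35/539).
Both 35 ≡ 3 and 539 ≡ 3 (mod 4), so reciprocity gives (35/539) = -(539/35). Reduce: 539 ≡ 14 (mod 35). Now have (14/35).
Factor out 2: 14 = 2·7. Since 35 ≡ 3 (mod 8), (2/35) = -1. Now have -(7/35).
Both 7 ≡ 3 and 35 ≡ 3 (mod 4), so reciprocity gives (7/35) = -(35/7). Reduce: 35 ≡ 0 (mod 7). Now have (0/7).
The numerator is now 0 with denominator 7 > 1: the symbol is 0.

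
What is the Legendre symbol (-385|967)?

-1

(-385|967)
  = (582|967)    [-385 ≡ 582 mod 967]
  = (291|967)    [967 ≡ 7 mod 8 ⇒ (2|967) = +1]
  = -(967|291)    [QR: both ≡ 3 mod 4, sign flips]
  = -(94|291)    [967 ≡ 94 mod 291]
  = (47|291)    [291 ≡ 3 mod 8 ⇒ (2|291) = -1]
  = -(291|47)    [QR: both ≡ 3 mod 4, sign flips]
  = -(9|47)    [291 ≡ 9 mod 47]
  = -(47|9)    [QR: 9 ≡ 1 mod 4, sign kept]
  = -(2|9)    [47 ≡ 2 mod 9]
  = -(1|9)    [9 ≡ 1 mod 8 ⇒ (2|9) = +1]
  = -1    [(1|9) = 1]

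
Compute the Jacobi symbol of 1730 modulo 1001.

1

(1730/1001)
  = (729/1001)    [1730 ≡ 729 mod 1001]
  = (1001/729)    [QR: 729 ≡ 1 mod 4, sign kept]
  = (272/729)    [1001 ≡ 272 mod 729]
  = (17/729)    [729 ≡ 1 mod 8 ⇒ (2/729)^4 = +1]
  = (729/17)    [QR: 17 ≡ 1 mod 4, sign kept]
  = (15/17)    [729 ≡ 15 mod 17]
  = (17/15)    [QR: 17 ≡ 1 mod 4, sign kept]
  = (2/15)    [17 ≡ 2 mod 15]
  = (1/15)    [15 ≡ 7 mod 8 ⇒ (2/15) = +1]
  = 1    [(1/15) = 1]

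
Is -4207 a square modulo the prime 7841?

no

(-4207|7841)
  = (3634|7841)    [-4207 ≡ 3634 mod 7841]
  = (1817|7841)    [7841 ≡ 1 mod 8 ⇒ (2|7841) = +1]
  = (7841|1817)    [QR: 1817 ≡ 1 mod 4, sign kept]
  = (573|1817)    [7841 ≡ 573 mod 1817]
  = (1817|573)    [QR: 573 ≡ 1 mod 4, sign kept]
  = (98|573)    [1817 ≡ 98 mod 573]
  = -(49|573)    [573 ≡ 5 mod 8 ⇒ (2|573) = -1]
  = -(573|49)    [QR: 49 ≡ 1 mod 4, sign kept]
  = -(34|49)    [573 ≡ 34 mod 49]
  = -(17|49)    [49 ≡ 1 mod 8 ⇒ (2|49) = +1]
  = -(49|17)    [QR: 17 ≡ 1 mod 4, sign kept]
  = -(15|17)    [49 ≡ 15 mod 17]
  = -(17|15)    [QR: 17 ≡ 1 mod 4, sign kept]
  = -(2|15)    [17 ≡ 2 mod 15]
  = -(1|15)    [15 ≡ 7 mod 8 ⇒ (2|15) = +1]
  = -1    [(1|15) = 1]
(-4207|7841) = -1, and 7841 is prime, so -4207 is not a quadratic residue mod 7841.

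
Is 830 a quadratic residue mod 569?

no

(830/569)
  = (261/569)    [830 ≡ 261 mod 569]
  = (569/261)    [QR: 261 ≡ 1 mod 4, sign kept]
  = (47/261)    [569 ≡ 47 mod 261]
  = (261/47)    [QR: 261 ≡ 1 mod 4, sign kept]
  = (26/47)    [261 ≡ 26 mod 47]
  = (13/47)    [47 ≡ 7 mod 8 ⇒ (2/47) = +1]
  = (47/13)    [QR: 13 ≡ 1 mod 4, sign kept]
  = (8/13)    [47 ≡ 8 mod 13]
  = -(1/13)    [13 ≡ 5 mod 8 ⇒ (2/13)^3 = -1]
  = -1    [(1/13) = 1]
(830/569) = -1, and 569 is prime, so 830 is not a quadratic residue mod 569.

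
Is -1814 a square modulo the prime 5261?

no

(-1814/5261)
  = (3447/5261)    [-1814 ≡ 3447 mod 5261]
  = (5261/3447)    [QR: 5261 ≡ 1 mod 4, sign kept]
  = (1814/3447)    [5261 ≡ 1814 mod 3447]
  = (907/3447)    [3447 ≡ 7 mod 8 ⇒ (2/3447) = +1]
  = -(3447/907)    [QR: both ≡ 3 mod 4, sign flips]
  = -(726/907)    [3447 ≡ 726 mod 907]
  = (363/907)    [907 ≡ 3 mod 8 ⇒ (2/907) = -1]
  = -(907/363)    [QR: both ≡ 3 mod 4, sign flips]
  = -(181/363)    [907 ≡ 181 mod 363]
  = -(363/181)    [QR: 181 ≡ 1 mod 4, sign kept]
  = -(1/181)    [363 ≡ 1 mod 181]
  = -1    [(1/181) = 1]
The Legendre symbol is -1, so x^2 ≡ -1814 (mod 5261) has no solution.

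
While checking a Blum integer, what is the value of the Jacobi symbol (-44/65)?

(-44/65)
  = (21/65)    [-44 ≡ 21 mod 65]
  = (65/21)    [QR: 21 ≡ 1 mod 4, sign kept]
  = (2/21)    [65 ≡ 2 mod 21]
  = -(1/21)    [21 ≡ 5 mod 8 ⇒ (2/21) = -1]
  = -1    [(1/21) = 1]

-1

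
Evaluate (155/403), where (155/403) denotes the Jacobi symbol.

0

Both 155 ≡ 3 and 403 ≡ 3 (mod 4), so reciprocity gives (155/403) = -(403/155). Reduce: 403 ≡ 93 (mod 155). Now have -(93/155).
93 ≡ 1 (mod 4), so quadratic reciprocity gives (93/155) = (155/93). Reduce: 155 ≡ 62 (mod 93). Now have -(62/93).
Factor out 2: 62 = 2·31. Since 93 ≡ 5 (mod 8), (2/93) = -1. Now have (31/93).
93 ≡ 1 (mod 4), so quadratic reciprocity gives (31/93) = (93/31). Reduce: 93 ≡ 0 (mod 31). Now have (0/31).
The numerator is now 0 with denominator 31 > 1: the symbol is 0.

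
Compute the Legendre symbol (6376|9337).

1

Factor out 2: 6376 = 2^3·797. Since 9337 ≡ 1 (mod 8), (2|9337) = +1, and (2|9337)^3 = +1. Now have (797|9337).
797 ≡ 1 (mod 4), so quadratic reciprocity gives (797|9337) = (9337|797). Reduce: 9337 ≡ 570 (mod 797). Now have (570|797).
Factor out 2: 570 = 2·285. Since 797 ≡ 5 (mod 8), (2|797) = -1. Now have -(285|797).
285 ≡ 1 (mod 4), so quadratic reciprocity gives (285|797) = (797|285). Reduce: 797 ≡ 227 (mod 285). Now have -(227|285).
285 ≡ 1 (mod 4), so quadratic reciprocity gives (227|285) = (285|227). Reduce: 285 ≡ 58 (mod 227). Now have -(58|227).
Factor out 2: 58 = 2·29. Since 227 ≡ 3 (mod 8), (2|227) = -1. Now have (29|227).
29 ≡ 1 (mod 4), so quadratic reciprocity gives (29|227) = (227|29). Reduce: 227 ≡ 24 (mod 29). Now have (24|29).
Factor out 2: 24 = 2^3·3. Since 29 ≡ 5 (mod 8), (2|29) = -1, and (2|29)^3 = -1. Now have -(3|29).
29 ≡ 1 (mod 4), so quadratic reciprocity gives (3|29) = (29|3). Reduce: 29 ≡ 2 (mod 3). Now have -(2|3).
Factor out 2: 2 = 2. Since 3 ≡ 3 (mod 8), (2|3) = -1. Now have (1|3).
(1|3) = 1. Collecting the sign factors: 1.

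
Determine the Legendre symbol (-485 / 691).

-1

(-485 / 691)
  = -(485 / 691)    [691 ≡ 3 mod 4 ⇒ (-1 / 691) = -1]
  = -(691 / 485)    [QR: 485 ≡ 1 mod 4, sign kept]
  = -(206 / 485)    [691 ≡ 206 mod 485]
  = (103 / 485)    [485 ≡ 5 mod 8 ⇒ (2 / 485) = -1]
  = (485 / 103)    [QR: 485 ≡ 1 mod 4, sign kept]
  = (73 / 103)    [485 ≡ 73 mod 103]
  = (103 / 73)    [QR: 73 ≡ 1 mod 4, sign kept]
  = (30 / 73)    [103 ≡ 30 mod 73]
  = (15 / 73)    [73 ≡ 1 mod 8 ⇒ (2 / 73) = +1]
  = (73 / 15)    [QR: 73 ≡ 1 mod 4, sign kept]
  = (13 / 15)    [73 ≡ 13 mod 15]
  = (15 / 13)    [QR: 13 ≡ 1 mod 4, sign kept]
  = (2 / 13)    [15 ≡ 2 mod 13]
  = -(1 / 13)    [13 ≡ 5 mod 8 ⇒ (2 / 13) = -1]
  = -1    [(1 / 13) = 1]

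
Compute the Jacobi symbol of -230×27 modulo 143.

By multiplicativity, (-230·27/143) = (-230/143)·(27/143).
First factor (-230/143):
(-230/143)
  = (56/143)    [-230 ≡ 56 mod 143]
  = (7/143)    [143 ≡ 7 mod 8 ⇒ (2/143)^3 = +1]
  = -(143/7)    [QR: both ≡ 3 mod 4, sign flips]
  = -(3/7)    [143 ≡ 3 mod 7]
  = (7/3)    [QR: both ≡ 3 mod 4, sign flips]
  = (1/3)    [7 ≡ 1 mod 3]
  = 1    [(1/3) = 1]
Second factor (27/143):
(27/143)
  = -(143/27)    [QR: both ≡ 3 mod 4, sign flips]
  = -(8/27)    [143 ≡ 8 mod 27]
  = (1/27)    [27 ≡ 3 mod 8 ⇒ (2/27)^3 = -1]
  = 1    [(1/27) = 1]
Product: (1)·(1) = 1.

1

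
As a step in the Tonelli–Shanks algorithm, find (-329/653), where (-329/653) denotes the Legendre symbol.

1

(-329/653)
  = (324/653)    [-329 ≡ 324 mod 653]
  = (81/653)    [653 ≡ 5 mod 8 ⇒ (2/653)^2 = +1]
  = (653/81)    [QR: 81 ≡ 1 mod 4, sign kept]
  = (5/81)    [653 ≡ 5 mod 81]
  = (81/5)    [QR: 5 ≡ 1 mod 4, sign kept]
  = (1/5)    [81 ≡ 1 mod 5]
  = 1    [(1/5) = 1]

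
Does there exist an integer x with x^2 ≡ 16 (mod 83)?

Factor out 2: 16 = 2^4. Since 83 ≡ 3 (mod 8), (2/83) = -1, and (2/83)^4 = +1. Now have (1/83).
(1/83) = 1. Collecting the sign factors: 1.
(16/83) = 1, and 83 is prime, so 16 is a quadratic residue mod 83.

yes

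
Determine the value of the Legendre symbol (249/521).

249 ≡ 1 (mod 4), so quadratic reciprocity gives (249/521) = (521/249). Reduce: 521 ≡ 23 (mod 249). Now have (23/249).
249 ≡ 1 (mod 4), so quadratic reciprocity gives (23/249) = (249/23). Reduce: 249 ≡ 19 (mod 23). Now have (19/23).
Both 19 ≡ 3 and 23 ≡ 3 (mod 4), so reciprocity gives (19/23) = -(23/19). Reduce: 23 ≡ 4 (mod 19). Now have -(4/19).
Factor out 2: 4 = 2^2. Since 19 ≡ 3 (mod 8), (2/19) = -1, and (2/19)^2 = +1. Now have -(1/19).
(1/19) = 1. Collecting the sign factors: -1.

-1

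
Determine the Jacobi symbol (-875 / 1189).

(-875 / 1189)
  = (875 / 1189)    [1189 ≡ 1 mod 4 ⇒ (-1 / 1189) = +1]
  = (1189 / 875)    [QR: 1189 ≡ 1 mod 4, sign kept]
  = (314 / 875)    [1189 ≡ 314 mod 875]
  = -(157 / 875)    [875 ≡ 3 mod 8 ⇒ (2 / 875) = -1]
  = -(875 / 157)    [QR: 157 ≡ 1 mod 4, sign kept]
  = -(90 / 157)    [875 ≡ 90 mod 157]
  = (45 / 157)    [157 ≡ 5 mod 8 ⇒ (2 / 157) = -1]
  = (157 / 45)    [QR: 45 ≡ 1 mod 4, sign kept]
  = (22 / 45)    [157 ≡ 22 mod 45]
  = -(11 / 45)    [45 ≡ 5 mod 8 ⇒ (2 / 45) = -1]
  = -(45 / 11)    [QR: 45 ≡ 1 mod 4, sign kept]
  = -(1 / 11)    [45 ≡ 1 mod 11]
  = -1    [(1 / 11) = 1]

-1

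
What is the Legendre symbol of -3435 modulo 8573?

1

(-3435|8573)
  = (5138|8573)    [-3435 ≡ 5138 mod 8573]
  = -(2569|8573)    [8573 ≡ 5 mod 8 ⇒ (2|8573) = -1]
  = -(8573|2569)    [QR: 2569 ≡ 1 mod 4, sign kept]
  = -(866|2569)    [8573 ≡ 866 mod 2569]
  = -(433|2569)    [2569 ≡ 1 mod 8 ⇒ (2|2569) = +1]
  = -(2569|433)    [QR: 433 ≡ 1 mod 4, sign kept]
  = -(404|433)    [2569 ≡ 404 mod 433]
  = -(101|433)    [433 ≡ 1 mod 8 ⇒ (2|433)^2 = +1]
  = -(433|101)    [QR: 101 ≡ 1 mod 4, sign kept]
  = -(29|101)    [433 ≡ 29 mod 101]
  = -(101|29)    [QR: 29 ≡ 1 mod 4, sign kept]
  = -(14|29)    [101 ≡ 14 mod 29]
  = (7|29)    [29 ≡ 5 mod 8 ⇒ (2|29) = -1]
  = (29|7)    [QR: 29 ≡ 1 mod 4, sign kept]
  = (1|7)    [29 ≡ 1 mod 7]
  = 1    [(1|7) = 1]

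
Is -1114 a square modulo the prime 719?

yes

(-1114/719)
  = -(1114/719)    [719 ≡ 3 mod 4 ⇒ (-1/719) = -1]
  = -(395/719)    [1114 ≡ 395 mod 719]
  = (719/395)    [QR: both ≡ 3 mod 4, sign flips]
  = (324/395)    [719 ≡ 324 mod 395]
  = (81/395)    [395 ≡ 3 mod 8 ⇒ (2/395)^2 = +1]
  = (395/81)    [QR: 81 ≡ 1 mod 4, sign kept]
  = (71/81)    [395 ≡ 71 mod 81]
  = (81/71)    [QR: 81 ≡ 1 mod 4, sign kept]
  = (10/71)    [81 ≡ 10 mod 71]
  = (5/71)    [71 ≡ 7 mod 8 ⇒ (2/71) = +1]
  = (71/5)    [QR: 5 ≡ 1 mod 4, sign kept]
  = (1/5)    [71 ≡ 1 mod 5]
  = 1    [(1/5) = 1]
(-1114/719) = 1, and 719 is prime, so -1114 is a quadratic residue mod 719.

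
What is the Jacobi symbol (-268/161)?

(-268/161)
  = (54/161)    [-268 ≡ 54 mod 161]
  = (27/161)    [161 ≡ 1 mod 8 ⇒ (2/161) = +1]
  = (161/27)    [QR: 161 ≡ 1 mod 4, sign kept]
  = (26/27)    [161 ≡ 26 mod 27]
  = -(13/27)    [27 ≡ 3 mod 8 ⇒ (2/27) = -1]
  = -(27/13)    [QR: 13 ≡ 1 mod 4, sign kept]
  = -(1/13)    [27 ≡ 1 mod 13]
  = -1    [(1/13) = 1]

-1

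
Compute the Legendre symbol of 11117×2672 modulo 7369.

-1

By multiplicativity, (11117·2672 / 7369) = (11117 / 7369)·(2672 / 7369).
First factor (11117 / 7369):
(11117 / 7369)
  = (3748 / 7369)    [11117 ≡ 3748 mod 7369]
  = (937 / 7369)    [7369 ≡ 1 mod 8 ⇒ (2 / 7369)^2 = +1]
  = (7369 / 937)    [QR: 937 ≡ 1 mod 4, sign kept]
  = (810 / 937)    [7369 ≡ 810 mod 937]
  = (405 / 937)    [937 ≡ 1 mod 8 ⇒ (2 / 937) = +1]
  = (937 / 405)    [QR: 405 ≡ 1 mod 4, sign kept]
  = (127 / 405)    [937 ≡ 127 mod 405]
  = (405 / 127)    [QR: 405 ≡ 1 mod 4, sign kept]
  = (24 / 127)    [405 ≡ 24 mod 127]
  = (3 / 127)    [127 ≡ 7 mod 8 ⇒ (2 / 127)^3 = +1]
  = -(127 / 3)    [QR: both ≡ 3 mod 4, sign flips]
  = -(1 / 3)    [127 ≡ 1 mod 3]
  = -1    [(1 / 3) = 1]
Second factor (2672 / 7369):
(2672 / 7369)
  = (167 / 7369)    [7369 ≡ 1 mod 8 ⇒ (2 / 7369)^4 = +1]
  = (7369 / 167)    [QR: 7369 ≡ 1 mod 4, sign kept]
  = (21 / 167)    [7369 ≡ 21 mod 167]
  = (167 / 21)    [QR: 21 ≡ 1 mod 4, sign kept]
  = (20 / 21)    [167 ≡ 20 mod 21]
  = (5 / 21)    [21 ≡ 5 mod 8 ⇒ (2 / 21)^2 = +1]
  = (21 / 5)    [QR: 5 ≡ 1 mod 4, sign kept]
  = (1 / 5)    [21 ≡ 1 mod 5]
  = 1    [(1 / 5) = 1]
Product: (-1)·(1) = -1.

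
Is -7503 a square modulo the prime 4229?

(-7503/4229)
  = (955/4229)    [-7503 ≡ 955 mod 4229]
  = (4229/955)    [QR: 4229 ≡ 1 mod 4, sign kept]
  = (409/955)    [4229 ≡ 409 mod 955]
  = (955/409)    [QR: 409 ≡ 1 mod 4, sign kept]
  = (137/409)    [955 ≡ 137 mod 409]
  = (409/137)    [QR: 137 ≡ 1 mod 4, sign kept]
  = (135/137)    [409 ≡ 135 mod 137]
  = (137/135)    [QR: 137 ≡ 1 mod 4, sign kept]
  = (2/135)    [137 ≡ 2 mod 135]
  = (1/135)    [135 ≡ 7 mod 8 ⇒ (2/135) = +1]
  = 1    [(1/135) = 1]
The Legendre symbol is 1, so x^2 ≡ -7503 (mod 4229) has solution.

yes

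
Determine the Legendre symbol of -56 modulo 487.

(-56/487)
  = (431/487)    [-56 ≡ 431 mod 487]
  = -(487/431)    [QR: both ≡ 3 mod 4, sign flips]
  = -(56/431)    [487 ≡ 56 mod 431]
  = -(7/431)    [431 ≡ 7 mod 8 ⇒ (2/431)^3 = +1]
  = (431/7)    [QR: both ≡ 3 mod 4, sign flips]
  = (4/7)    [431 ≡ 4 mod 7]
  = (1/7)    [7 ≡ 7 mod 8 ⇒ (2/7)^2 = +1]
  = 1    [(1/7) = 1]

1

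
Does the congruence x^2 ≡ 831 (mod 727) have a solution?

yes

(831/727)
  = (104/727)    [831 ≡ 104 mod 727]
  = (13/727)    [727 ≡ 7 mod 8 ⇒ (2/727)^3 = +1]
  = (727/13)    [QR: 13 ≡ 1 mod 4, sign kept]
  = (12/13)    [727 ≡ 12 mod 13]
  = (3/13)    [13 ≡ 5 mod 8 ⇒ (2/13)^2 = +1]
  = (13/3)    [QR: 13 ≡ 1 mod 4, sign kept]
  = (1/3)    [13 ≡ 1 mod 3]
  = 1    [(1/3) = 1]
The Legendre symbol is 1, so x^2 ≡ 831 (mod 727) has solution.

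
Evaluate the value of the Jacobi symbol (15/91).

-1

Both 15 ≡ 3 and 91 ≡ 3 (mod 4), so reciprocity gives (15/91) = -(91/15). Reduce: 91 ≡ 1 (mod 15). Now have -(1/15).
(1/15) = 1. Collecting the sign factors: -1.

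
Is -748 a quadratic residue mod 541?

(-748/541)
  = (334/541)    [-748 ≡ 334 mod 541]
  = -(167/541)    [541 ≡ 5 mod 8 ⇒ (2/541) = -1]
  = -(541/167)    [QR: 541 ≡ 1 mod 4, sign kept]
  = -(40/167)    [541 ≡ 40 mod 167]
  = -(5/167)    [167 ≡ 7 mod 8 ⇒ (2/167)^3 = +1]
  = -(167/5)    [QR: 5 ≡ 1 mod 4, sign kept]
  = -(2/5)    [167 ≡ 2 mod 5]
  = (1/5)    [5 ≡ 5 mod 8 ⇒ (2/5) = -1]
  = 1    [(1/5) = 1]
The Legendre symbol is 1, so x^2 ≡ -748 (mod 541) has solution.

yes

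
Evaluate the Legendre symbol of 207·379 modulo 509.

By multiplicativity, (207·379/509) = (207/509)·(379/509).
First factor (207/509):
509 ≡ 1 (mod 4), so quadratic reciprocity gives (207/509) = (509/207). Reduce: 509 ≡ 95 (mod 207). Now have (95/207).
Both 95 ≡ 3 and 207 ≡ 3 (mod 4), so reciprocity gives (95/207) = -(207/95). Reduce: 207 ≡ 17 (mod 95). Now have -(17/95).
17 ≡ 1 (mod 4), so quadratic reciprocity gives (17/95) = (95/17). Reduce: 95 ≡ 10 (mod 17). Now have -(10/17).
Factor out 2: 10 = 2·5. Since 17 ≡ 1 (mod 8), (2/17) = +1. Now have -(5/17).
5 ≡ 1 (mod 4), so quadratic reciprocity gives (5/17) = (17/5). Reduce: 17 ≡ 2 (mod 5). Now have -(2/5).
Factor out 2: 2 = 2. Since 5 ≡ 5 (mod 8), (2/5) = -1. Now have (1/5).
(1/5) = 1. Collecting the sign factors: 1.
Second factor (379/509):
509 ≡ 1 (mod 4), so quadratic reciprocity gives (379/509) = (509/379). Reduce: 509 ≡ 130 (mod 379). Now have (130/379).
Factor out 2: 130 = 2·65. Since 379 ≡ 3 (mod 8), (2/379) = -1. Now have -(65/379).
65 ≡ 1 (mod 4), so quadratic reciprocity gives (65/379) = (379/65). Reduce: 379 ≡ 54 (mod 65). Now have -(54/65).
Factor out 2: 54 = 2·27. Since 65 ≡ 1 (mod 8), (2/65) = +1. Now have -(27/65).
65 ≡ 1 (mod 4), so quadratic reciprocity gives (27/65) = (65/27). Reduce: 65 ≡ 11 (mod 27). Now have -(11/27).
Both 11 ≡ 3 and 27 ≡ 3 (mod 4), so reciprocity gives (11/27) = -(27/11). Reduce: 27 ≡ 5 (mod 11). Now have (5/11).
5 ≡ 1 (mod 4), so quadratic reciprocity gives (5/11) = (11/5). Reduce: 11 ≡ 1 (mod 5). Now have (1/5).
(1/5) = 1. Collecting the sign factors: 1.
Product: (1)·(1) = 1.

1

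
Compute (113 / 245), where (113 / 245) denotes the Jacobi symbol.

(113 / 245)
  = (245 / 113)    [QR: 113 ≡ 1 mod 4, sign kept]
  = (19 / 113)    [245 ≡ 19 mod 113]
  = (113 / 19)    [QR: 113 ≡ 1 mod 4, sign kept]
  = (18 / 19)    [113 ≡ 18 mod 19]
  = -(9 / 19)    [19 ≡ 3 mod 8 ⇒ (2 / 19) = -1]
  = -(19 / 9)    [QR: 9 ≡ 1 mod 4, sign kept]
  = -(1 / 9)    [19 ≡ 1 mod 9]
  = -1    [(1 / 9) = 1]

-1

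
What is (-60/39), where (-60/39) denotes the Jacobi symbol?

Reduce the numerator: -60 ≡ 18 (mod 39), so (-60/39) = (18/39).
Factor out 2: 18 = 2·9. Since 39 ≡ 7 (mod 8), (2/39) = +1. Now have (9/39).
9 ≡ 1 (mod 4), so quadratic reciprocity gives (9/39) = (39/9). Reduce: 39 ≡ 3 (mod 9). Now have (3/9).
9 ≡ 1 (mod 4), so quadratic reciprocity gives (3/9) = (9/3). Reduce: 9 ≡ 0 (mod 3). Now have (0/3).
The numerator is now 0 with denominator 3 > 1: the symbol is 0.

0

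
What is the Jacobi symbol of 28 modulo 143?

(28/143)
  = (7/143)    [143 ≡ 7 mod 8 ⇒ (2/143)^2 = +1]
  = -(143/7)    [QR: both ≡ 3 mod 4, sign flips]
  = -(3/7)    [143 ≡ 3 mod 7]
  = (7/3)    [QR: both ≡ 3 mod 4, sign flips]
  = (1/3)    [7 ≡ 1 mod 3]
  = 1    [(1/3) = 1]

1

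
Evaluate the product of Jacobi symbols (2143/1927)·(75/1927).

1

By multiplicativity, (2143·75/1927) = (2143/1927)·(75/1927).
First factor (2143/1927):
(2143/1927)
  = (216/1927)    [2143 ≡ 216 mod 1927]
  = (27/1927)    [1927 ≡ 7 mod 8 ⇒ (2/1927)^3 = +1]
  = -(1927/27)    [QR: both ≡ 3 mod 4, sign flips]
  = -(10/27)    [1927 ≡ 10 mod 27]
  = (5/27)    [27 ≡ 3 mod 8 ⇒ (2/27) = -1]
  = (27/5)    [QR: 5 ≡ 1 mod 4, sign kept]
  = (2/5)    [27 ≡ 2 mod 5]
  = -(1/5)    [5 ≡ 5 mod 8 ⇒ (2/5) = -1]
  = -1    [(1/5) = 1]
Second factor (75/1927):
(75/1927)
  = -(1927/75)    [QR: both ≡ 3 mod 4, sign flips]
  = -(52/75)    [1927 ≡ 52 mod 75]
  = -(13/75)    [75 ≡ 3 mod 8 ⇒ (2/75)^2 = +1]
  = -(75/13)    [QR: 13 ≡ 1 mod 4, sign kept]
  = -(10/13)    [75 ≡ 10 mod 13]
  = (5/13)    [13 ≡ 5 mod 8 ⇒ (2/13) = -1]
  = (13/5)    [QR: 5 ≡ 1 mod 4, sign kept]
  = (3/5)    [13 ≡ 3 mod 5]
  = (5/3)    [QR: 5 ≡ 1 mod 4, sign kept]
  = (2/3)    [5 ≡ 2 mod 3]
  = -(1/3)    [3 ≡ 3 mod 8 ⇒ (2/3) = -1]
  = -1    [(1/3) = 1]
Product: (-1)·(-1) = 1.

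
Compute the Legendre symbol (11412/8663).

1

Reduce the numerator: 11412 ≡ 2749 (mod 8663), so (11412/8663) = (2749/8663).
2749 ≡ 1 (mod 4), so quadratic reciprocity gives (2749/8663) = (8663/2749). Reduce: 8663 ≡ 416 (mod 2749). Now have (416/2749).
Factor out 2: 416 = 2^5·13. Since 2749 ≡ 5 (mod 8), (2/2749) = -1, and (2/2749)^5 = -1. Now have -(13/2749).
13 ≡ 1 (mod 4), so quadratic reciprocity gives (13/2749) = (2749/13). Reduce: 2749 ≡ 6 (mod 13). Now have -(6/13).
Factor out 2: 6 = 2·3. Since 13 ≡ 5 (mod 8), (2/13) = -1. Now have (3/13).
13 ≡ 1 (mod 4), so quadratic reciprocity gives (3/13) = (13/3). Reduce: 13 ≡ 1 (mod 3). Now have (1/3).
(1/3) = 1. Collecting the sign factors: 1.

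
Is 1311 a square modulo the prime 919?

(1311|919)
  = (392|919)    [1311 ≡ 392 mod 919]
  = (49|919)    [919 ≡ 7 mod 8 ⇒ (2|919)^3 = +1]
  = (919|49)    [QR: 49 ≡ 1 mod 4, sign kept]
  = (37|49)    [919 ≡ 37 mod 49]
  = (49|37)    [QR: 37 ≡ 1 mod 4, sign kept]
  = (12|37)    [49 ≡ 12 mod 37]
  = (3|37)    [37 ≡ 5 mod 8 ⇒ (2|37)^2 = +1]
  = (37|3)    [QR: 37 ≡ 1 mod 4, sign kept]
  = (1|3)    [37 ≡ 1 mod 3]
  = 1    [(1|3) = 1]
The Legendre symbol is 1, so x^2 ≡ 1311 (mod 919) has solution.

yes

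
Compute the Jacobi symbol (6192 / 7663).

Factor out 2: 6192 = 2^4·387. Since 7663 ≡ 7 (mod 8), (2 / 7663) = +1, and (2 / 7663)^4 = +1. Now have (387 / 7663).
Both 387 ≡ 3 and 7663 ≡ 3 (mod 4), so reciprocity gives (387 / 7663) = -(7663 / 387). Reduce: 7663 ≡ 310 (mod 387). Now have -(310 / 387).
Factor out 2: 310 = 2·155. Since 387 ≡ 3 (mod 8), (2 / 387) = -1. Now have (155 / 387).
Both 155 ≡ 3 and 387 ≡ 3 (mod 4), so reciprocity gives (155 / 387) = -(387 / 155). Reduce: 387 ≡ 77 (mod 155). Now have -(77 / 155).
77 ≡ 1 (mod 4), so quadratic reciprocity gives (77 / 155) = (155 / 77). Reduce: 155 ≡ 1 (mod 77). Now have -(1 / 77).
(1 / 77) = 1. Collecting the sign factors: -1.

-1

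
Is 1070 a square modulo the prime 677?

yes

Reduce the numerator: 1070 ≡ 393 (mod 677), so (1070/677) = (393/677).
393 ≡ 1 (mod 4), so quadratic reciprocity gives (393/677) = (677/393). Reduce: 677 ≡ 284 (mod 393). Now have (284/393).
Factor out 2: 284 = 2^2·71. Since 393 ≡ 1 (mod 8), (2/393) = +1, and (2/393)^2 = +1. Now have (71/393).
393 ≡ 1 (mod 4), so quadratic reciprocity gives (71/393) = (393/71). Reduce: 393 ≡ 38 (mod 71). Now have (38/71).
Factor out 2: 38 = 2·19. Since 71 ≡ 7 (mod 8), (2/71) = +1. Now have (19/71).
Both 19 ≡ 3 and 71 ≡ 3 (mod 4), so reciprocity gives (19/71) = -(71/19). Reduce: 71 ≡ 14 (mod 19). Now have -(14/19).
Factor out 2: 14 = 2·7. Since 19 ≡ 3 (mod 8), (2/19) = -1. Now have (7/19).
Both 7 ≡ 3 and 19 ≡ 3 (mod 4), so reciprocity gives (7/19) = -(19/7). Reduce: 19 ≡ 5 (mod 7). Now have -(5/7).
5 ≡ 1 (mod 4), so quadratic reciprocity gives (5/7) = (7/5). Reduce: 7 ≡ 2 (mod 5). Now have -(2/5).
Factor out 2: 2 = 2. Since 5 ≡ 5 (mod 8), (2/5) = -1. Now have (1/5).
(1/5) = 1. Collecting the sign factors: 1.
The Legendre symbol is 1, so x^2 ≡ 1070 (mod 677) has solution.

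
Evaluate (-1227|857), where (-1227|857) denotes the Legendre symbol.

(-1227|857)
  = (487|857)    [-1227 ≡ 487 mod 857]
  = (857|487)    [QR: 857 ≡ 1 mod 4, sign kept]
  = (370|487)    [857 ≡ 370 mod 487]
  = (185|487)    [487 ≡ 7 mod 8 ⇒ (2|487) = +1]
  = (487|185)    [QR: 185 ≡ 1 mod 4, sign kept]
  = (117|185)    [487 ≡ 117 mod 185]
  = (185|117)    [QR: 117 ≡ 1 mod 4, sign kept]
  = (68|117)    [185 ≡ 68 mod 117]
  = (17|117)    [117 ≡ 5 mod 8 ⇒ (2|117)^2 = +1]
  = (117|17)    [QR: 17 ≡ 1 mod 4, sign kept]
  = (15|17)    [117 ≡ 15 mod 17]
  = (17|15)    [QR: 17 ≡ 1 mod 4, sign kept]
  = (2|15)    [17 ≡ 2 mod 15]
  = (1|15)    [15 ≡ 7 mod 8 ⇒ (2|15) = +1]
  = 1    [(1|15) = 1]

1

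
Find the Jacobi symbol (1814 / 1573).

-1

Reduce the numerator: 1814 ≡ 241 (mod 1573), so (1814 / 1573) = (241 / 1573).
241 ≡ 1 (mod 4), so quadratic reciprocity gives (241 / 1573) = (1573 / 241). Reduce: 1573 ≡ 127 (mod 241). Now have (127 / 241).
241 ≡ 1 (mod 4), so quadratic reciprocity gives (127 / 241) = (241 / 127). Reduce: 241 ≡ 114 (mod 127). Now have (114 / 127).
Factor out 2: 114 = 2·57. Since 127 ≡ 7 (mod 8), (2 / 127) = +1. Now have (57 / 127).
57 ≡ 1 (mod 4), so quadratic reciprocity gives (57 / 127) = (127 / 57). Reduce: 127 ≡ 13 (mod 57). Now have (13 / 57).
13 ≡ 1 (mod 4), so quadratic reciprocity gives (13 / 57) = (57 / 13). Reduce: 57 ≡ 5 (mod 13). Now have (5 / 13).
5 ≡ 1 (mod 4), so quadratic reciprocity gives (5 / 13) = (13 / 5). Reduce: 13 ≡ 3 (mod 5). Now have (3 / 5).
5 ≡ 1 (mod 4), so quadratic reciprocity gives (3 / 5) = (5 / 3). Reduce: 5 ≡ 2 (mod 3). Now have (2 / 3).
Factor out 2: 2 = 2. Since 3 ≡ 3 (mod 8), (2 / 3) = -1. Now have -(1 / 3).
(1 / 3) = 1. Collecting the sign factors: -1.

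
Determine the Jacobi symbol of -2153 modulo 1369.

Reduce the numerator: -2153 ≡ 585 (mod 1369), so (-2153|1369) = (585|1369).
585 ≡ 1 (mod 4), so quadratic reciprocity gives (585|1369) = (1369|585). Reduce: 1369 ≡ 199 (mod 585). Now have (199|585).
585 ≡ 1 (mod 4), so quadratic reciprocity gives (199|585) = (585|199). Reduce: 585 ≡ 187 (mod 199). Now have (187|199).
Both 187 ≡ 3 and 199 ≡ 3 (mod 4), so reciprocity gives (187|199) = -(199|187). Reduce: 199 ≡ 12 (mod 187). Now have -(12|187).
Factor out 2: 12 = 2^2·3. Since 187 ≡ 3 (mod 8), (2|187) = -1, and (2|187)^2 = +1. Now have -(3|187).
Both 3 ≡ 3 and 187 ≡ 3 (mod 4), so reciprocity gives (3|187) = -(187|3). Reduce: 187 ≡ 1 (mod 3). Now have (1|3).
(1|3) = 1. Collecting the sign factors: 1.

1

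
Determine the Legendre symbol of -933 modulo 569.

Pull out -1: (-933/569) = (-1/569)·(933/569). Since 569 ≡ 1 (mod 4), (-1/569) = +1. Now have (933/569).
Reduce the numerator: 933 ≡ 364 (mod 569), so (933/569) = (364/569).
Factor out 2: 364 = 2^2·91. Since 569 ≡ 1 (mod 8), (2/569) = +1, and (2/569)^2 = +1. Now have (91/569).
569 ≡ 1 (mod 4), so quadratic reciprocity gives (91/569) = (569/91). Reduce: 569 ≡ 23 (mod 91). Now have (23/91).
Both 23 ≡ 3 and 91 ≡ 3 (mod 4), so reciprocity gives (23/91) = -(91/23). Reduce: 91 ≡ 22 (mod 23). Now have -(22/23).
Factor out 2: 22 = 2·11. Since 23 ≡ 7 (mod 8), (2/23) = +1. Now have -(11/23).
Both 11 ≡ 3 and 23 ≡ 3 (mod 4), so reciprocity gives (11/23) = -(23/11). Reduce: 23 ≡ 1 (mod 11). Now have (1/11).
(1/11) = 1. Collecting the sign factors: 1.

1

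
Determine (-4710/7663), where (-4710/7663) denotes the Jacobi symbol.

-1

Reduce the numerator: -4710 ≡ 2953 (mod 7663), so (-4710/7663) = (2953/7663).
2953 ≡ 1 (mod 4), so quadratic reciprocity gives (2953/7663) = (7663/2953). Reduce: 7663 ≡ 1757 (mod 2953). Now have (1757/2953).
1757 ≡ 1 (mod 4), so quadratic reciprocity gives (1757/2953) = (2953/1757). Reduce: 2953 ≡ 1196 (mod 1757). Now have (1196/1757).
Factor out 2: 1196 = 2^2·299. Since 1757 ≡ 5 (mod 8), (2/1757) = -1, and (2/1757)^2 = +1. Now have (299/1757).
1757 ≡ 1 (mod 4), so quadratic reciprocity gives (299/1757) = (1757/299). Reduce: 1757 ≡ 262 (mod 299). Now have (262/299).
Factor out 2: 262 = 2·131. Since 299 ≡ 3 (mod 8), (2/299) = -1. Now have -(131/299).
Both 131 ≡ 3 and 299 ≡ 3 (mod 4), so reciprocity gives (131/299) = -(299/131). Reduce: 299 ≡ 37 (mod 131). Now have (37/131).
37 ≡ 1 (mod 4), so quadratic reciprocity gives (37/131) = (131/37). Reduce: 131 ≡ 20 (mod 37). Now have (20/37).
Factor out 2: 20 = 2^2·5. Since 37 ≡ 5 (mod 8), (2/37) = -1, and (2/37)^2 = +1. Now have (5/37).
5 ≡ 1 (mod 4), so quadratic reciprocity gives (5/37) = (37/5). Reduce: 37 ≡ 2 (mod 5). Now have (2/5).
Factor out 2: 2 = 2. Since 5 ≡ 5 (mod 8), (2/5) = -1. Now have -(1/5).
(1/5) = 1. Collecting the sign factors: -1.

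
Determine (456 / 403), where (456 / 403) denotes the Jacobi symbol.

-1

(456 / 403)
  = (53 / 403)    [456 ≡ 53 mod 403]
  = (403 / 53)    [QR: 53 ≡ 1 mod 4, sign kept]
  = (32 / 53)    [403 ≡ 32 mod 53]
  = -(1 / 53)    [53 ≡ 5 mod 8 ⇒ (2 / 53)^5 = -1]
  = -1    [(1 / 53) = 1]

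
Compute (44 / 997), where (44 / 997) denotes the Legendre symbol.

-1

(44 / 997)
  = (11 / 997)    [997 ≡ 5 mod 8 ⇒ (2 / 997)^2 = +1]
  = (997 / 11)    [QR: 997 ≡ 1 mod 4, sign kept]
  = (7 / 11)    [997 ≡ 7 mod 11]
  = -(11 / 7)    [QR: both ≡ 3 mod 4, sign flips]
  = -(4 / 7)    [11 ≡ 4 mod 7]
  = -(1 / 7)    [7 ≡ 7 mod 8 ⇒ (2 / 7)^2 = +1]
  = -1    [(1 / 7) = 1]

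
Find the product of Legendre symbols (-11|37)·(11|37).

1

By multiplicativity, (-11·11|37) = (-11|37)·(11|37).
First factor (-11|37):
(-11|37)
  = (26|37)    [-11 ≡ 26 mod 37]
  = -(13|37)    [37 ≡ 5 mod 8 ⇒ (2|37) = -1]
  = -(37|13)    [QR: 13 ≡ 1 mod 4, sign kept]
  = -(11|13)    [37 ≡ 11 mod 13]
  = -(13|11)    [QR: 13 ≡ 1 mod 4, sign kept]
  = -(2|11)    [13 ≡ 2 mod 11]
  = (1|11)    [11 ≡ 3 mod 8 ⇒ (2|11) = -1]
  = 1    [(1|11) = 1]
Second factor (11|37):
(11|37)
  = (37|11)    [QR: 37 ≡ 1 mod 4, sign kept]
  = (4|11)    [37 ≡ 4 mod 11]
  = (1|11)    [11 ≡ 3 mod 8 ⇒ (2|11)^2 = +1]
  = 1    [(1|11) = 1]
Product: (1)·(1) = 1.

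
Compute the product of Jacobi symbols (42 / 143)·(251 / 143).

1

By multiplicativity, (42·251 / 143) = (42 / 143)·(251 / 143).
First factor (42 / 143):
(42 / 143)
  = (21 / 143)    [143 ≡ 7 mod 8 ⇒ (2 / 143) = +1]
  = (143 / 21)    [QR: 21 ≡ 1 mod 4, sign kept]
  = (17 / 21)    [143 ≡ 17 mod 21]
  = (21 / 17)    [QR: 17 ≡ 1 mod 4, sign kept]
  = (4 / 17)    [21 ≡ 4 mod 17]
  = (1 / 17)    [17 ≡ 1 mod 8 ⇒ (2 / 17)^2 = +1]
  = 1    [(1 / 17) = 1]
Second factor (251 / 143):
(251 / 143)
  = (108 / 143)    [251 ≡ 108 mod 143]
  = (27 / 143)    [143 ≡ 7 mod 8 ⇒ (2 / 143)^2 = +1]
  = -(143 / 27)    [QR: both ≡ 3 mod 4, sign flips]
  = -(8 / 27)    [143 ≡ 8 mod 27]
  = (1 / 27)    [27 ≡ 3 mod 8 ⇒ (2 / 27)^3 = -1]
  = 1    [(1 / 27) = 1]
Product: (1)·(1) = 1.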